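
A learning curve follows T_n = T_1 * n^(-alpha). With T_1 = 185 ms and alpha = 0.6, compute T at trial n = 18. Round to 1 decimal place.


T_n = 185 * 18^(-0.6)
18^(-0.6) = 0.176537
T_n = 185 * 0.176537
= 32.7 ms


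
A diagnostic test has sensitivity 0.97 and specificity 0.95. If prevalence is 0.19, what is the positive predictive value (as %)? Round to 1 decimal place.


PPV = (sens * prev) / (sens * prev + (1-spec) * (1-prev))
Numerator = 0.97 * 0.19 = 0.1843
P(positive and no disease) = (1 - spec) * (1 - prev) = (1 - 0.95) * (1 - 0.19) = 0.0405
Denominator = 0.1843 + 0.0405 = 0.2248
PPV = 0.1843 / 0.2248 = 0.81984
As percentage = 82.0


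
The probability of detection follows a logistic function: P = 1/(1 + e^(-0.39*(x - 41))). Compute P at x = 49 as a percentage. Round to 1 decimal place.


P(x) = 1/(1 + e^(-0.39*(49 - 41)))
Exponent = -0.39 * 8 = -3.12
e^(-3.12) = 0.044157
P = 1/(1 + 0.044157) = 0.95771
Percentage = 95.8


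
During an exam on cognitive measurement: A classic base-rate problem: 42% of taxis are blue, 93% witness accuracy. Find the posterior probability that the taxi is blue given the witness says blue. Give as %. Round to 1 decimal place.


P(blue | says blue) = P(says blue | blue)*P(blue) / [P(says blue | blue)*P(blue) + P(says blue | not blue)*P(not blue)]
Numerator = 0.93 * 0.42 = 0.3906
False identification = 0.07 * 0.58 = 0.0406
P = 0.3906 / (0.3906 + 0.0406)
= 0.3906 / 0.4312
As percentage = 90.6


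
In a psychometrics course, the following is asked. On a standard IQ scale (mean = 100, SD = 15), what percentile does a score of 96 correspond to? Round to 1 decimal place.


z = (IQ - mean) / SD
z = (96 - 100) / 15 = -0.2667
Percentile = Phi(-0.2667) * 100
Phi(-0.2667) = 0.39485
= 39.5


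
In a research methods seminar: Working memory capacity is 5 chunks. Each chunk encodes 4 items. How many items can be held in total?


Total items = chunks * items_per_chunk
= 5 * 4
= 20


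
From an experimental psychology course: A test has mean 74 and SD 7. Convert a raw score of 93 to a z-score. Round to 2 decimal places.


z = (X - mu) / sigma
= (93 - 74) / 7
= 19 / 7
= 2.71


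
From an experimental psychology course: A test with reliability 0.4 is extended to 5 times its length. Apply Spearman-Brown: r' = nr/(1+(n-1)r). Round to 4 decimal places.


r_new = n*r / (1 + (n-1)*r)
Numerator = 5 * 0.4 = 2.0
Denominator = 1 + 4 * 0.4 = 2.6
r_new = 2.0 / 2.6
= 0.7692


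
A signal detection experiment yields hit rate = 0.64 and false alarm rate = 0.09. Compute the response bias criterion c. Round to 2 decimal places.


c = -0.5 * (z(HR) + z(FAR))
z(0.64) = 0.3585
z(0.09) = -1.3408
c = -0.5 * (0.3585 + -1.3408)
= -0.5 * -0.9823
= 0.49


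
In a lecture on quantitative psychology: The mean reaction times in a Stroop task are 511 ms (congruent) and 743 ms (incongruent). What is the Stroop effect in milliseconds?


Stroop effect = RT(incongruent) - RT(congruent)
= 743 - 511
= 232 ms


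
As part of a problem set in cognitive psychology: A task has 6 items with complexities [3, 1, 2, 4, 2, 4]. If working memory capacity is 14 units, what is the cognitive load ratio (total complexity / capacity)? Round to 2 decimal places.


Total complexity = 3 + 1 + 2 + 4 + 2 + 4 = 16
Load = total / capacity = 16 / 14
= 1.14


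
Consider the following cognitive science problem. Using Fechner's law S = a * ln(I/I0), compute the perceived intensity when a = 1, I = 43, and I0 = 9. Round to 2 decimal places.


S = 1 * ln(43/9)
I/I0 = 4.777778
ln(4.777778) = 1.564
S = 1 * 1.564
= 1.56


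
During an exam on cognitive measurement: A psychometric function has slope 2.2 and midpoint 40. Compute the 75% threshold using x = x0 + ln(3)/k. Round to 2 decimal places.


At P = 0.75: 0.75 = 1/(1 + e^(-k*(x-x0)))
Solving: e^(-k*(x-x0)) = 1/3
x = x0 + ln(3)/k
ln(3) = 1.0986
x = 40 + 1.0986/2.2
= 40 + 0.4994
= 40.50


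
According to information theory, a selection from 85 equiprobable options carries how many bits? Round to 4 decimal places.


H = log2(n)
H = log2(85)
= 6.4094


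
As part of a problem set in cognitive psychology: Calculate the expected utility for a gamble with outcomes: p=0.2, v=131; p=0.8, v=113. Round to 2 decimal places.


EU = sum(p_i * v_i)
0.2 * 131 = 26.2
0.8 * 113 = 90.4
EU = 26.2 + 90.4
= 116.60


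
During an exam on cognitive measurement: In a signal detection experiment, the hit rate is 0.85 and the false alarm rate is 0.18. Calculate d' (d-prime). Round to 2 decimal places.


d' = z(HR) - z(FAR)
z(0.85) = 1.0364
z(0.18) = -0.9154
d' = 1.0364 - -0.9154
= 1.95


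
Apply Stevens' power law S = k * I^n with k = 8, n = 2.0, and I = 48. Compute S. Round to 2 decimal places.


S = 8 * 48^2.0
48^2.0 = 2304.0
S = 8 * 2304.0
= 18432.00


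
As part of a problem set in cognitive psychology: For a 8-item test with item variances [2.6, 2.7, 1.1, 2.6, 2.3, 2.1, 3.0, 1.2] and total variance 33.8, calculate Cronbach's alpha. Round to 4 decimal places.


alpha = (k/(k-1)) * (1 - sum(s_i^2)/s_total^2)
sum(item variances) = 17.6
k/(k-1) = 8/7 = 1.142857
1 - 17.6/33.8 = 1 - 0.52071 = 0.47929
alpha = 1.142857 * 0.47929
= 0.5478


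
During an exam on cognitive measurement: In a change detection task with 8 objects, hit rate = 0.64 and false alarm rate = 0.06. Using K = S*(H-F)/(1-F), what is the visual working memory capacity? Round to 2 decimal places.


K = S * (H - F) / (1 - F)
H - F = 0.58
1 - F = 0.94
K = 8 * 0.58 / 0.94
= 4.94


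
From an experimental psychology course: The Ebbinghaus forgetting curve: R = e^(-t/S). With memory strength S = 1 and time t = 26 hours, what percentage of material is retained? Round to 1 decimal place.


R = e^(-t/S)
-t/S = -26/1 = -26.0
R = e^(-26.0) = 0.0
Percentage = 0.0 * 100
= 0.0


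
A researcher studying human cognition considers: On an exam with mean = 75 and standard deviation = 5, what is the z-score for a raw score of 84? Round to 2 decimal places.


z = (X - mu) / sigma
= (84 - 75) / 5
= 9 / 5
= 1.80


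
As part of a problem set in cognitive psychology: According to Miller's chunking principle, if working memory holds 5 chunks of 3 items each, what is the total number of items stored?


Total items = chunks * items_per_chunk
= 5 * 3
= 15


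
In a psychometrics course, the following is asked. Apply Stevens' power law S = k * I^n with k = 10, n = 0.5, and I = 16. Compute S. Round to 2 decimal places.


S = 10 * 16^0.5
16^0.5 = 4.0
S = 10 * 4.0
= 40.00


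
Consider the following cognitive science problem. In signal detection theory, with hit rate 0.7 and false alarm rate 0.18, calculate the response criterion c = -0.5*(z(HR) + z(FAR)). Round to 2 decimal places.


c = -0.5 * (z(HR) + z(FAR))
z(0.7) = 0.5244
z(0.18) = -0.9154
c = -0.5 * (0.5244 + -0.9154)
= -0.5 * -0.391
= 0.20


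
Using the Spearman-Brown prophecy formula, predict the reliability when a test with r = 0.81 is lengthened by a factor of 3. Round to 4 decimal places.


r_new = n*r / (1 + (n-1)*r)
Numerator = 3 * 0.81 = 2.43
Denominator = 1 + 2 * 0.81 = 2.62
r_new = 2.43 / 2.62
= 0.9275


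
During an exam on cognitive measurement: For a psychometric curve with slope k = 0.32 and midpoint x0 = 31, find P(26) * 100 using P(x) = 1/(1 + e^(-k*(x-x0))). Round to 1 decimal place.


P(x) = 1/(1 + e^(-0.32*(26 - 31)))
Exponent = -0.32 * -5 = 1.6
e^(1.6) = 4.953032
P = 1/(1 + 4.953032) = 0.167982
Percentage = 16.8


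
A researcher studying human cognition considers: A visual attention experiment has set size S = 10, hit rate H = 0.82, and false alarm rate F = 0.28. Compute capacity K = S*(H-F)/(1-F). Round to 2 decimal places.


K = S * (H - F) / (1 - F)
H - F = 0.54
1 - F = 0.72
K = 10 * 0.54 / 0.72
= 7.50


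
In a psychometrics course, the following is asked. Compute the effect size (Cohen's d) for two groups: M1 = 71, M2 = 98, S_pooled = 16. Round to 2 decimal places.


Cohen's d = (M1 - M2) / S_pooled
= (71 - 98) / 16
= -27 / 16
= -1.69


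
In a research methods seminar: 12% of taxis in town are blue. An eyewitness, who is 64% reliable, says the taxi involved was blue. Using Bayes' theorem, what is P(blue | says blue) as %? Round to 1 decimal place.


P(blue | says blue) = P(says blue | blue)*P(blue) / [P(says blue | blue)*P(blue) + P(says blue | not blue)*P(not blue)]
Numerator = 0.64 * 0.12 = 0.0768
False identification = 0.36 * 0.88 = 0.3168
P = 0.0768 / (0.0768 + 0.3168)
= 0.0768 / 0.3936
As percentage = 19.5


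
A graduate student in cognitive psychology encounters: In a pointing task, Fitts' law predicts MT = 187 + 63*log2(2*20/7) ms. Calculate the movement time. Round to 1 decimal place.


MT = 187 + 63 * log2(2*20/7)
2D/W = 5.714286
log2(5.714286) = 2.5146
MT = 187 + 63 * 2.5146
= 345.4 ms


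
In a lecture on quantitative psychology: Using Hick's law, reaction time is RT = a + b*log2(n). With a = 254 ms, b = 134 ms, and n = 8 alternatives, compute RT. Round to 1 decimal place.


RT = 254 + 134 * log2(8)
log2(8) = 3.0
RT = 254 + 134 * 3.0
= 254 + 402.0
= 656.0 ms


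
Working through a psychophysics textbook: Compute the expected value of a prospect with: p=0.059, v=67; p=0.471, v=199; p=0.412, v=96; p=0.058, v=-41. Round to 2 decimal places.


EU = sum(p_i * v_i)
0.059 * 67 = 3.953
0.471 * 199 = 93.729
0.412 * 96 = 39.552
0.058 * -41 = -2.378
EU = 3.953 + 93.729 + 39.552 + -2.378
= 134.86


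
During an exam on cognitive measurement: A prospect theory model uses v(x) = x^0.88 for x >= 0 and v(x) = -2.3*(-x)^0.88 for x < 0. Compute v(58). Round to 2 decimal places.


Since x = 58 >= 0, use v(x) = x^0.88
58^0.88 = 35.6301
v(58) = 35.63


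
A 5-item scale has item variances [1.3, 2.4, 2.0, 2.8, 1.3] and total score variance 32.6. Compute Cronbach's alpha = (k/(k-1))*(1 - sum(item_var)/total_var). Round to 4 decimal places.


alpha = (k/(k-1)) * (1 - sum(s_i^2)/s_total^2)
sum(item variances) = 9.8
k/(k-1) = 5/4 = 1.25
1 - 9.8/32.6 = 1 - 0.300613 = 0.699387
alpha = 1.25 * 0.699387
= 0.8742


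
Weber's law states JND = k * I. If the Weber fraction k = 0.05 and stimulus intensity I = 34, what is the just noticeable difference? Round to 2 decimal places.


JND = k * I
JND = 0.05 * 34
= 1.70


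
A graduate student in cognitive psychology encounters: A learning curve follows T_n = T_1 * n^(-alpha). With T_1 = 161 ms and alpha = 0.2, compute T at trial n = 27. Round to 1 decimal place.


T_n = 161 * 27^(-0.2)
27^(-0.2) = 0.517282
T_n = 161 * 0.517282
= 83.3 ms


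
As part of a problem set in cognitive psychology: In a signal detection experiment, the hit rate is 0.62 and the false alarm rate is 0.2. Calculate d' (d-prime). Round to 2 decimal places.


d' = z(HR) - z(FAR)
z(0.62) = 0.3055
z(0.2) = -0.8416
d' = 0.3055 - -0.8416
= 1.15


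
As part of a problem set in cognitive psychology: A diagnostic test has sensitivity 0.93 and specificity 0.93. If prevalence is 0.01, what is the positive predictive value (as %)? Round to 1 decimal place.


PPV = (sens * prev) / (sens * prev + (1-spec) * (1-prev))
Numerator = 0.93 * 0.01 = 0.0093
P(positive and no disease) = (1 - spec) * (1 - prev) = (1 - 0.93) * (1 - 0.01) = 0.0693
Denominator = 0.0093 + 0.0693 = 0.0786
PPV = 0.0093 / 0.0786 = 0.118321
As percentage = 11.8


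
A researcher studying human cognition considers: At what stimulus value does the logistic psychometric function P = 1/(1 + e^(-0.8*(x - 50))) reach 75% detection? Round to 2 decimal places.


At P = 0.75: 0.75 = 1/(1 + e^(-k*(x-x0)))
Solving: e^(-k*(x-x0)) = 1/3
x = x0 + ln(3)/k
ln(3) = 1.0986
x = 50 + 1.0986/0.8
= 50 + 1.3732
= 51.37


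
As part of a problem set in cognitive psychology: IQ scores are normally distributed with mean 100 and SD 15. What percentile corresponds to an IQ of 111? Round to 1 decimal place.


z = (IQ - mean) / SD
z = (111 - 100) / 15 = 0.7333
Percentile = Phi(0.7333) * 100
Phi(0.7333) = 0.768312
= 76.8


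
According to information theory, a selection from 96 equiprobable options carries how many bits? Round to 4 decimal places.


H = log2(n)
H = log2(96)
= 6.5850


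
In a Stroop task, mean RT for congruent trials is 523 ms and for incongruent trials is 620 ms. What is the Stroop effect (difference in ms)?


Stroop effect = RT(incongruent) - RT(congruent)
= 620 - 523
= 97 ms


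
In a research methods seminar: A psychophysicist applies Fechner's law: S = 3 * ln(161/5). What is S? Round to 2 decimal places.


S = 3 * ln(161/5)
I/I0 = 32.2
ln(32.2) = 3.472
S = 3 * 3.472
= 10.42


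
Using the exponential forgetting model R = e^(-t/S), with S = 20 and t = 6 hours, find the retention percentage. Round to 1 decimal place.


R = e^(-t/S)
-t/S = -6/20 = -0.3
R = e^(-0.3) = 0.740818
Percentage = 0.740818 * 100
= 74.1


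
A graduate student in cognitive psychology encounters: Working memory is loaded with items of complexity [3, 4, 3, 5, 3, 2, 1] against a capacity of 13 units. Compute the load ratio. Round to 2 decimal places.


Total complexity = 3 + 4 + 3 + 5 + 3 + 2 + 1 = 21
Load = total / capacity = 21 / 13
= 1.62


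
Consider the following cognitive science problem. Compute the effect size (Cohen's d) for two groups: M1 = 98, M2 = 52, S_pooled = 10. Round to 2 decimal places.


Cohen's d = (M1 - M2) / S_pooled
= (98 - 52) / 10
= 46 / 10
= 4.60


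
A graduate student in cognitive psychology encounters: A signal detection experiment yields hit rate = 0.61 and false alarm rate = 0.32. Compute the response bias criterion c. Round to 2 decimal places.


c = -0.5 * (z(HR) + z(FAR))
z(0.61) = 0.2793
z(0.32) = -0.4677
c = -0.5 * (0.2793 + -0.4677)
= -0.5 * -0.1884
= 0.09


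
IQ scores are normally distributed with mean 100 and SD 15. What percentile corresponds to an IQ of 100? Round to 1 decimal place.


z = (IQ - mean) / SD
z = (100 - 100) / 15 = 0.0
Percentile = Phi(0.0) * 100
Phi(0.0) = 0.5
= 50.0


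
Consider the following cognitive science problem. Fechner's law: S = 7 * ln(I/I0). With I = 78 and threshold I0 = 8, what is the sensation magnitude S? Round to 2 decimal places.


S = 7 * ln(78/8)
I/I0 = 9.75
ln(9.75) = 2.2773
S = 7 * 2.2773
= 15.94


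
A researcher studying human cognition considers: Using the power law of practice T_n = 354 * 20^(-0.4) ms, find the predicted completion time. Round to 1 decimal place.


T_n = 354 * 20^(-0.4)
20^(-0.4) = 0.301709
T_n = 354 * 0.301709
= 106.8 ms


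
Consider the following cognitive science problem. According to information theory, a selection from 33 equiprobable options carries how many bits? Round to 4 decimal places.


H = log2(n)
H = log2(33)
= 5.0444


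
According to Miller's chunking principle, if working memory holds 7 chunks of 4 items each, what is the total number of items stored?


Total items = chunks * items_per_chunk
= 7 * 4
= 28


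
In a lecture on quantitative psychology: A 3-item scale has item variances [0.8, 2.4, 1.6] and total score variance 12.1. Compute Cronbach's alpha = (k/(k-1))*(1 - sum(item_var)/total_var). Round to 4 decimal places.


alpha = (k/(k-1)) * (1 - sum(s_i^2)/s_total^2)
sum(item variances) = 4.8
k/(k-1) = 3/2 = 1.5
1 - 4.8/12.1 = 1 - 0.396694 = 0.603306
alpha = 1.5 * 0.603306
= 0.9050


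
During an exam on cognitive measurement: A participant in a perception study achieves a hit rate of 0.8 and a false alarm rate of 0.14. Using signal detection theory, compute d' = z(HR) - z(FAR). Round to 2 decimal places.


d' = z(HR) - z(FAR)
z(0.8) = 0.8416
z(0.14) = -1.0803
d' = 0.8416 - -1.0803
= 1.92


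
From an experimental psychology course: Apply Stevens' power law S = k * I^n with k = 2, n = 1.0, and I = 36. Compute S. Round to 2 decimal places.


S = 2 * 36^1.0
36^1.0 = 36.0
S = 2 * 36.0
= 72.00


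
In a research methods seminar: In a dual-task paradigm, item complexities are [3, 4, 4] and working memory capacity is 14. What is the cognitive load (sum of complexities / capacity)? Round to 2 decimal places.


Total complexity = 3 + 4 + 4 = 11
Load = total / capacity = 11 / 14
= 0.79


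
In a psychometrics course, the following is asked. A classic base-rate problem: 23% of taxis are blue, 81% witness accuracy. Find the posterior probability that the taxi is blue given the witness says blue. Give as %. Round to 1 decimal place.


P(blue | says blue) = P(says blue | blue)*P(blue) / [P(says blue | blue)*P(blue) + P(says blue | not blue)*P(not blue)]
Numerator = 0.81 * 0.23 = 0.1863
False identification = 0.19 * 0.77 = 0.1463
P = 0.1863 / (0.1863 + 0.1463)
= 0.1863 / 0.3326
As percentage = 56.0


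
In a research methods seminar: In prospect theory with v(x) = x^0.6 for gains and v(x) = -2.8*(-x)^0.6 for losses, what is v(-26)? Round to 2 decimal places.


Since x = -26 < 0, use v(x) = -lambda*(-x)^alpha
(-x) = 26
26^0.6 = 7.0629
v(-26) = -2.8 * 7.0629
= -19.78


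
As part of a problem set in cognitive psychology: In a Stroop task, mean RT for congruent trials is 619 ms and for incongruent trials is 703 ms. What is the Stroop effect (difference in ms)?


Stroop effect = RT(incongruent) - RT(congruent)
= 703 - 619
= 84 ms


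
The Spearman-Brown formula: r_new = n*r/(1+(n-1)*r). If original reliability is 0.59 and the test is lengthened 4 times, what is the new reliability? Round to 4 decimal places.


r_new = n*r / (1 + (n-1)*r)
Numerator = 4 * 0.59 = 2.36
Denominator = 1 + 3 * 0.59 = 2.77
r_new = 2.36 / 2.77
= 0.8520


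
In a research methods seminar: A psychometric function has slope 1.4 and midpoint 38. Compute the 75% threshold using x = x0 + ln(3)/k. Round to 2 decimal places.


At P = 0.75: 0.75 = 1/(1 + e^(-k*(x-x0)))
Solving: e^(-k*(x-x0)) = 1/3
x = x0 + ln(3)/k
ln(3) = 1.0986
x = 38 + 1.0986/1.4
= 38 + 0.7847
= 38.78


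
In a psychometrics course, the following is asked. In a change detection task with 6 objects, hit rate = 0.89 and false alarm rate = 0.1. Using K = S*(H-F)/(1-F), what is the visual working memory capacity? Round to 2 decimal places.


K = S * (H - F) / (1 - F)
H - F = 0.79
1 - F = 0.9
K = 6 * 0.79 / 0.9
= 5.27


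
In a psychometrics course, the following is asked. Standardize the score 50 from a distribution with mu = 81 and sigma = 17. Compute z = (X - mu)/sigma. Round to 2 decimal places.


z = (X - mu) / sigma
= (50 - 81) / 17
= -31 / 17
= -1.82


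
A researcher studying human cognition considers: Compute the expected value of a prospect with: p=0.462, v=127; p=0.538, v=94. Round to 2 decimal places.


EU = sum(p_i * v_i)
0.462 * 127 = 58.674
0.538 * 94 = 50.572
EU = 58.674 + 50.572
= 109.25


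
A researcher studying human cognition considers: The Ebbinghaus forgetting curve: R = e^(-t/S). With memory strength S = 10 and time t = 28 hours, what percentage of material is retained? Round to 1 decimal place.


R = e^(-t/S)
-t/S = -28/10 = -2.8
R = e^(-2.8) = 0.06081
Percentage = 0.06081 * 100
= 6.1


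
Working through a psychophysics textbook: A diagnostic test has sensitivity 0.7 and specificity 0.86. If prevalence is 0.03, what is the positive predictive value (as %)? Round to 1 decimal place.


PPV = (sens * prev) / (sens * prev + (1-spec) * (1-prev))
Numerator = 0.7 * 0.03 = 0.021
P(positive and no disease) = (1 - spec) * (1 - prev) = (1 - 0.86) * (1 - 0.03) = 0.1358
Denominator = 0.021 + 0.1358 = 0.1568
PPV = 0.021 / 0.1568 = 0.133929
As percentage = 13.4


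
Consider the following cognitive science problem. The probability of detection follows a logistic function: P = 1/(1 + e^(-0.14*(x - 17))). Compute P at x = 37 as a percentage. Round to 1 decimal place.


P(x) = 1/(1 + e^(-0.14*(37 - 17)))
Exponent = -0.14 * 20 = -2.8
e^(-2.8) = 0.06081
P = 1/(1 + 0.06081) = 0.942676
Percentage = 94.3


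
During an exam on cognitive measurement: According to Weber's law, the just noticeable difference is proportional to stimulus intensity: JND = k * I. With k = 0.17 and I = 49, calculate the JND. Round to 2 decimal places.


JND = k * I
JND = 0.17 * 49
= 8.33


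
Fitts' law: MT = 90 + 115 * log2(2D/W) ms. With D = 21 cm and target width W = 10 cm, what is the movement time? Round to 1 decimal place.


MT = 90 + 115 * log2(2*21/10)
2D/W = 4.2
log2(4.2) = 2.0704
MT = 90 + 115 * 2.0704
= 328.1 ms


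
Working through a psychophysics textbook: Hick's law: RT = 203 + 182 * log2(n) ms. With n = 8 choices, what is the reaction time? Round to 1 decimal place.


RT = 203 + 182 * log2(8)
log2(8) = 3.0
RT = 203 + 182 * 3.0
= 203 + 546.0
= 749.0 ms


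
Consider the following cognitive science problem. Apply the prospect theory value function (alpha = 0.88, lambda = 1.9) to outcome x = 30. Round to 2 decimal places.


Since x = 30 >= 0, use v(x) = x^0.88
30^0.88 = 19.9465
v(30) = 19.95


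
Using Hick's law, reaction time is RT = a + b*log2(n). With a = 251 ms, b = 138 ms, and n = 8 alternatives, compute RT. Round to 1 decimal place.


RT = 251 + 138 * log2(8)
log2(8) = 3.0
RT = 251 + 138 * 3.0
= 251 + 414.0
= 665.0 ms


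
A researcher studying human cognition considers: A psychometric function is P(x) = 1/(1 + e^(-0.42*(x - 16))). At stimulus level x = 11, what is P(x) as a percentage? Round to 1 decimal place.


P(x) = 1/(1 + e^(-0.42*(11 - 16)))
Exponent = -0.42 * -5 = 2.1
e^(2.1) = 8.16617
P = 1/(1 + 8.16617) = 0.109097
Percentage = 10.9


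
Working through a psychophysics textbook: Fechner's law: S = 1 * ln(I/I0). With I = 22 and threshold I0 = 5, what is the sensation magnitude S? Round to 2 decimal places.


S = 1 * ln(22/5)
I/I0 = 4.4
ln(4.4) = 1.4816
S = 1 * 1.4816
= 1.48


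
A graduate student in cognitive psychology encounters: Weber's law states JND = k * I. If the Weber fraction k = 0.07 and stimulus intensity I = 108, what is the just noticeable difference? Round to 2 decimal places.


JND = k * I
JND = 0.07 * 108
= 7.56


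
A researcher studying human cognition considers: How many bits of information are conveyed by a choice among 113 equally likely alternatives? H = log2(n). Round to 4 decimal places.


H = log2(n)
H = log2(113)
= 6.8202


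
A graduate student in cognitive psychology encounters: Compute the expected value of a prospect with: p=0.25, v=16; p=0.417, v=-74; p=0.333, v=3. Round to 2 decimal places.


EU = sum(p_i * v_i)
0.25 * 16 = 4.0
0.417 * -74 = -30.858
0.333 * 3 = 0.999
EU = 4.0 + -30.858 + 0.999
= -25.86


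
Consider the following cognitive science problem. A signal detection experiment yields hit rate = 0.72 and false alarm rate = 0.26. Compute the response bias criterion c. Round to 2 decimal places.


c = -0.5 * (z(HR) + z(FAR))
z(0.72) = 0.5828
z(0.26) = -0.6433
c = -0.5 * (0.5828 + -0.6433)
= -0.5 * -0.0605
= 0.03


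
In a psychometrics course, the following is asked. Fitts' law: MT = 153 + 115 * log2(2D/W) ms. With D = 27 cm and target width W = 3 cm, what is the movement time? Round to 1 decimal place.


MT = 153 + 115 * log2(2*27/3)
2D/W = 18.0
log2(18.0) = 4.1699
MT = 153 + 115 * 4.1699
= 632.5 ms


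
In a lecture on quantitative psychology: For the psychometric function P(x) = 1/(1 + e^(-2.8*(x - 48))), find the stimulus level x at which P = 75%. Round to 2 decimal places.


At P = 0.75: 0.75 = 1/(1 + e^(-k*(x-x0)))
Solving: e^(-k*(x-x0)) = 1/3
x = x0 + ln(3)/k
ln(3) = 1.0986
x = 48 + 1.0986/2.8
= 48 + 0.3924
= 48.39


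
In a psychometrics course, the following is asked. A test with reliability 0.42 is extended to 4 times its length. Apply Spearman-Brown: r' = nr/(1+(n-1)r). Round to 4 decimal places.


r_new = n*r / (1 + (n-1)*r)
Numerator = 4 * 0.42 = 1.68
Denominator = 1 + 3 * 0.42 = 2.26
r_new = 1.68 / 2.26
= 0.7434


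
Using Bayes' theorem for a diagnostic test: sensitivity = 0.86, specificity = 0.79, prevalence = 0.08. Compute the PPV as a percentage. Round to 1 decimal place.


PPV = (sens * prev) / (sens * prev + (1-spec) * (1-prev))
Numerator = 0.86 * 0.08 = 0.0688
P(positive and no disease) = (1 - spec) * (1 - prev) = (1 - 0.79) * (1 - 0.08) = 0.1932
Denominator = 0.0688 + 0.1932 = 0.262
PPV = 0.0688 / 0.262 = 0.262595
As percentage = 26.3


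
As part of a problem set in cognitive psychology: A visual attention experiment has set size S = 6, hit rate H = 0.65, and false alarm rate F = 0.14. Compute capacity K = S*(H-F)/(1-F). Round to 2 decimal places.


K = S * (H - F) / (1 - F)
H - F = 0.51
1 - F = 0.86
K = 6 * 0.51 / 0.86
= 3.56


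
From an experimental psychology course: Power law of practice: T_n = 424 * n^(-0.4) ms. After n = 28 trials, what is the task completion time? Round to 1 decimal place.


T_n = 424 * 28^(-0.4)
28^(-0.4) = 0.263716
T_n = 424 * 0.263716
= 111.8 ms


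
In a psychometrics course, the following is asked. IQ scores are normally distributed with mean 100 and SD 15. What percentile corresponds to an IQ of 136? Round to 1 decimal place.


z = (IQ - mean) / SD
z = (136 - 100) / 15 = 2.4
Percentile = Phi(2.4) * 100
Phi(2.4) = 0.991802
= 99.2


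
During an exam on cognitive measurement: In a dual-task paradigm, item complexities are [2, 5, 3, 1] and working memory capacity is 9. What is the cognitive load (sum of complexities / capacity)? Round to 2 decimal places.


Total complexity = 2 + 5 + 3 + 1 = 11
Load = total / capacity = 11 / 9
= 1.22


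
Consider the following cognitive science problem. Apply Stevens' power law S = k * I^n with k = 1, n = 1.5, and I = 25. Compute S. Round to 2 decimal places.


S = 1 * 25^1.5
25^1.5 = 125.0
S = 1 * 125.0
= 125.00


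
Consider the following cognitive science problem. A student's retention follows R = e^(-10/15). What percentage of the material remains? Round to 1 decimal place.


R = e^(-t/S)
-t/S = -10/15 = -0.666667
R = e^(-0.666667) = 0.513417
Percentage = 0.513417 * 100
= 51.3


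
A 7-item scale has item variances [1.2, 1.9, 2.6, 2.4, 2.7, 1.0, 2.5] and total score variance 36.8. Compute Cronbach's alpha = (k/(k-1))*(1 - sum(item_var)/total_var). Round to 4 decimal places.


alpha = (k/(k-1)) * (1 - sum(s_i^2)/s_total^2)
sum(item variances) = 14.3
k/(k-1) = 7/6 = 1.166667
1 - 14.3/36.8 = 1 - 0.388587 = 0.611413
alpha = 1.166667 * 0.611413
= 0.7133


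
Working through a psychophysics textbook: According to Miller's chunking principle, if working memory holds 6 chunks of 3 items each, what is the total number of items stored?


Total items = chunks * items_per_chunk
= 6 * 3
= 18


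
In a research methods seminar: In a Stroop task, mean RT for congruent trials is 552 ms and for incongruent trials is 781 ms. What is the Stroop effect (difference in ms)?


Stroop effect = RT(incongruent) - RT(congruent)
= 781 - 552
= 229 ms


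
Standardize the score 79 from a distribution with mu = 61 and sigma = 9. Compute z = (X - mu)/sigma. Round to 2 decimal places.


z = (X - mu) / sigma
= (79 - 61) / 9
= 18 / 9
= 2.00


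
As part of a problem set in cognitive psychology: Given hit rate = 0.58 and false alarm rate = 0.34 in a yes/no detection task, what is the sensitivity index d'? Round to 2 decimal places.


d' = z(HR) - z(FAR)
z(0.58) = 0.2019
z(0.34) = -0.4125
d' = 0.2019 - -0.4125
= 0.61


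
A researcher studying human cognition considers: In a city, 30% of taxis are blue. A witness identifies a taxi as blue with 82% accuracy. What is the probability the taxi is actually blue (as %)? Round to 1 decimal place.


P(blue | says blue) = P(says blue | blue)*P(blue) / [P(says blue | blue)*P(blue) + P(says blue | not blue)*P(not blue)]
Numerator = 0.82 * 0.3 = 0.246
False identification = 0.18 * 0.7 = 0.126
P = 0.246 / (0.246 + 0.126)
= 0.246 / 0.372
As percentage = 66.1


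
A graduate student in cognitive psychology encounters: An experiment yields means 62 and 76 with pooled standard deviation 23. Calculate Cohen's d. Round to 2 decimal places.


Cohen's d = (M1 - M2) / S_pooled
= (62 - 76) / 23
= -14 / 23
= -0.61


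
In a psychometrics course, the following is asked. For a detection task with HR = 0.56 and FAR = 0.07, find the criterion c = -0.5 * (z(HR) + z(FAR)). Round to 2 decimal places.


c = -0.5 * (z(HR) + z(FAR))
z(0.56) = 0.151
z(0.07) = -1.4758
c = -0.5 * (0.151 + -1.4758)
= -0.5 * -1.3248
= 0.66


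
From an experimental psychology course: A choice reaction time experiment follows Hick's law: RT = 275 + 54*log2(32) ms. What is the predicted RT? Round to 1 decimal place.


RT = 275 + 54 * log2(32)
log2(32) = 5.0
RT = 275 + 54 * 5.0
= 275 + 270.0
= 545.0 ms


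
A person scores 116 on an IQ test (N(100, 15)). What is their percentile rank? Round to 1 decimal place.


z = (IQ - mean) / SD
z = (116 - 100) / 15 = 1.0667
Percentile = Phi(1.0667) * 100
Phi(1.0667) = 0.856946
= 85.7


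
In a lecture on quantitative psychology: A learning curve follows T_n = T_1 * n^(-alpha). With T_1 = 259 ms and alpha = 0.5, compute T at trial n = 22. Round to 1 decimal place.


T_n = 259 * 22^(-0.5)
22^(-0.5) = 0.213201
T_n = 259 * 0.213201
= 55.2 ms


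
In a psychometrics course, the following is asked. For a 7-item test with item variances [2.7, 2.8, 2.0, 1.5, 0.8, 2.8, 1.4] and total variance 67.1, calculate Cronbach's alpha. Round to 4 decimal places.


alpha = (k/(k-1)) * (1 - sum(s_i^2)/s_total^2)
sum(item variances) = 14.0
k/(k-1) = 7/6 = 1.166667
1 - 14.0/67.1 = 1 - 0.208644 = 0.791356
alpha = 1.166667 * 0.791356
= 0.9232


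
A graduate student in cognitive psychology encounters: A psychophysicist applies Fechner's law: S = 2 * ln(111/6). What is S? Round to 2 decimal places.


S = 2 * ln(111/6)
I/I0 = 18.5
ln(18.5) = 2.9178
S = 2 * 2.9178
= 5.84


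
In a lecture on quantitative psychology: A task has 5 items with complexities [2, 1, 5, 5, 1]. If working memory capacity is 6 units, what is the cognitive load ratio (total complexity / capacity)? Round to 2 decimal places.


Total complexity = 2 + 1 + 5 + 5 + 1 = 14
Load = total / capacity = 14 / 6
= 2.33


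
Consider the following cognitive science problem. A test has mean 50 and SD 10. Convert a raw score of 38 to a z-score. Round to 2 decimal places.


z = (X - mu) / sigma
= (38 - 50) / 10
= -12 / 10
= -1.20


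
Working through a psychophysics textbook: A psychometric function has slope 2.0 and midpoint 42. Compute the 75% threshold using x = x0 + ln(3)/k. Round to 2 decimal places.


At P = 0.75: 0.75 = 1/(1 + e^(-k*(x-x0)))
Solving: e^(-k*(x-x0)) = 1/3
x = x0 + ln(3)/k
ln(3) = 1.0986
x = 42 + 1.0986/2.0
= 42 + 0.5493
= 42.55


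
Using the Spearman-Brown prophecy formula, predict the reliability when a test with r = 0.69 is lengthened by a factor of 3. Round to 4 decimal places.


r_new = n*r / (1 + (n-1)*r)
Numerator = 3 * 0.69 = 2.07
Denominator = 1 + 2 * 0.69 = 2.38
r_new = 2.07 / 2.38
= 0.8697


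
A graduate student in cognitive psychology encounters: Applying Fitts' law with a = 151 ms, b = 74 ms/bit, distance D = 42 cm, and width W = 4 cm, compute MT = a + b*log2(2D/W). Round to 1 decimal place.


MT = 151 + 74 * log2(2*42/4)
2D/W = 21.0
log2(21.0) = 4.3923
MT = 151 + 74 * 4.3923
= 476.0 ms


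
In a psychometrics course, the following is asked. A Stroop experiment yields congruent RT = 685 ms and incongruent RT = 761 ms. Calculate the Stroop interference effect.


Stroop effect = RT(incongruent) - RT(congruent)
= 761 - 685
= 76 ms


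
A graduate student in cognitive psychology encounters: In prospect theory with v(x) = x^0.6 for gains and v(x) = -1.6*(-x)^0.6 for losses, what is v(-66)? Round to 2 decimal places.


Since x = -66 < 0, use v(x) = -lambda*(-x)^alpha
(-x) = 66
66^0.6 = 12.3517
v(-66) = -1.6 * 12.3517
= -19.76


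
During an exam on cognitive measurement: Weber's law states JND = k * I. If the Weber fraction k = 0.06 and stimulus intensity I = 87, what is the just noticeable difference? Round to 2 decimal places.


JND = k * I
JND = 0.06 * 87
= 5.22


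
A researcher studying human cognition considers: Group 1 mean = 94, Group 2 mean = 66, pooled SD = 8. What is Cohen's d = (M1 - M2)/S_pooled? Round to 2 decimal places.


Cohen's d = (M1 - M2) / S_pooled
= (94 - 66) / 8
= 28 / 8
= 3.50


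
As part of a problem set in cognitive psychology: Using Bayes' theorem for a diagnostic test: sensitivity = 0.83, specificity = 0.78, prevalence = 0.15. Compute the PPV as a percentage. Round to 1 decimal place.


PPV = (sens * prev) / (sens * prev + (1-spec) * (1-prev))
Numerator = 0.83 * 0.15 = 0.1245
P(positive and no disease) = (1 - spec) * (1 - prev) = (1 - 0.78) * (1 - 0.15) = 0.187
Denominator = 0.1245 + 0.187 = 0.3115
PPV = 0.1245 / 0.3115 = 0.399679
As percentage = 40.0


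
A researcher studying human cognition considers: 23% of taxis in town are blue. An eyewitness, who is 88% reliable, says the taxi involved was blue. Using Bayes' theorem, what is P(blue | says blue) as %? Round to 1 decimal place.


P(blue | says blue) = P(says blue | blue)*P(blue) / [P(says blue | blue)*P(blue) + P(says blue | not blue)*P(not blue)]
Numerator = 0.88 * 0.23 = 0.2024
False identification = 0.12 * 0.77 = 0.0924
P = 0.2024 / (0.2024 + 0.0924)
= 0.2024 / 0.2948
As percentage = 68.7


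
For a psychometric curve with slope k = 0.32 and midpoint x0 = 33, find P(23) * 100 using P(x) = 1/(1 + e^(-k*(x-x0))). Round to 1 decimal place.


P(x) = 1/(1 + e^(-0.32*(23 - 33)))
Exponent = -0.32 * -10 = 3.2
e^(3.2) = 24.53253
P = 1/(1 + 24.53253) = 0.039166
Percentage = 3.9


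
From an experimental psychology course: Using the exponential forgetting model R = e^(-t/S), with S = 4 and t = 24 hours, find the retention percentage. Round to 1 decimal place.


R = e^(-t/S)
-t/S = -24/4 = -6.0
R = e^(-6.0) = 0.002479
Percentage = 0.002479 * 100
= 0.2


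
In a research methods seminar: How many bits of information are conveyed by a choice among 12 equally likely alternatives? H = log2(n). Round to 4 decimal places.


H = log2(n)
H = log2(12)
= 3.5850


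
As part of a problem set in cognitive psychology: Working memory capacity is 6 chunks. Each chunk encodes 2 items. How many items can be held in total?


Total items = chunks * items_per_chunk
= 6 * 2
= 12


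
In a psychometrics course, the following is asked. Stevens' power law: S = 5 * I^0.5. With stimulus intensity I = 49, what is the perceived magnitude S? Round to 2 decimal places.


S = 5 * 49^0.5
49^0.5 = 7.0
S = 5 * 7.0
= 35.00


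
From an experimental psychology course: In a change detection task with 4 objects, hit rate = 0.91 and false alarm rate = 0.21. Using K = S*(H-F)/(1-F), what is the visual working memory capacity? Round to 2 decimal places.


K = S * (H - F) / (1 - F)
H - F = 0.7
1 - F = 0.79
K = 4 * 0.7 / 0.79
= 3.54


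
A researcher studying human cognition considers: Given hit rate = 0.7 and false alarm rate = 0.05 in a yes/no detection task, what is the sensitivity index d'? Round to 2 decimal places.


d' = z(HR) - z(FAR)
z(0.7) = 0.5244
z(0.05) = -1.6449
d' = 0.5244 - -1.6449
= 2.17


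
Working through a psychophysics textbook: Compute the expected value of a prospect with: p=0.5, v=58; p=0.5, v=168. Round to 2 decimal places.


EU = sum(p_i * v_i)
0.5 * 58 = 29.0
0.5 * 168 = 84.0
EU = 29.0 + 84.0
= 113.00


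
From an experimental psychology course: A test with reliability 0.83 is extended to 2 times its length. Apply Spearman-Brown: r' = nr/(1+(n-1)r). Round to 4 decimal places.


r_new = n*r / (1 + (n-1)*r)
Numerator = 2 * 0.83 = 1.66
Denominator = 1 + 1 * 0.83 = 1.83
r_new = 1.66 / 1.83
= 0.9071


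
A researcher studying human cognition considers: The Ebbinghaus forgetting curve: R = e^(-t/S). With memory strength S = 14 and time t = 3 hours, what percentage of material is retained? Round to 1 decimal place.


R = e^(-t/S)
-t/S = -3/14 = -0.214286
R = e^(-0.214286) = 0.807118
Percentage = 0.807118 * 100
= 80.7


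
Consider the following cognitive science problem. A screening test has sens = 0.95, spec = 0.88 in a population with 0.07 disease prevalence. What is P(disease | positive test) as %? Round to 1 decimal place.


PPV = (sens * prev) / (sens * prev + (1-spec) * (1-prev))
Numerator = 0.95 * 0.07 = 0.0665
P(positive and no disease) = (1 - spec) * (1 - prev) = (1 - 0.88) * (1 - 0.07) = 0.1116
Denominator = 0.0665 + 0.1116 = 0.1781
PPV = 0.0665 / 0.1781 = 0.373386
As percentage = 37.3


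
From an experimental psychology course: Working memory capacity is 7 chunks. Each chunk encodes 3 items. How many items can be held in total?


Total items = chunks * items_per_chunk
= 7 * 3
= 21


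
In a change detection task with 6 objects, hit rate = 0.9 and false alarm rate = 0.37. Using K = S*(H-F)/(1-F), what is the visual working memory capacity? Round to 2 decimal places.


K = S * (H - F) / (1 - F)
H - F = 0.53
1 - F = 0.63
K = 6 * 0.53 / 0.63
= 5.05


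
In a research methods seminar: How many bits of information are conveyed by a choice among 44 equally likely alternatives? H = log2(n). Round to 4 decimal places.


H = log2(n)
H = log2(44)
= 5.4594


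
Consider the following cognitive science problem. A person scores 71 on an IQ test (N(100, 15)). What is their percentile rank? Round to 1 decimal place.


z = (IQ - mean) / SD
z = (71 - 100) / 15 = -1.9333
Percentile = Phi(-1.9333) * 100
Phi(-1.9333) = 0.0266
= 2.7


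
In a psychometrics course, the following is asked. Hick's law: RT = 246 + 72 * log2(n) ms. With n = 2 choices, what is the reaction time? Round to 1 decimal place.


RT = 246 + 72 * log2(2)
log2(2) = 1.0
RT = 246 + 72 * 1.0
= 246 + 72.0
= 318.0 ms


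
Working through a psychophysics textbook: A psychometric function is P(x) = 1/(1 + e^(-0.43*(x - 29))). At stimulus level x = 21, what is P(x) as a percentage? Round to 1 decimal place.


P(x) = 1/(1 + e^(-0.43*(21 - 29)))
Exponent = -0.43 * -8 = 3.44
e^(3.44) = 31.186958
P = 1/(1 + 31.186958) = 0.031068
Percentage = 3.1


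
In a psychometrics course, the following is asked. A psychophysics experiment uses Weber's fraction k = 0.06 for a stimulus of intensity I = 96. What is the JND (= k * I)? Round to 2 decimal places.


JND = k * I
JND = 0.06 * 96
= 5.76


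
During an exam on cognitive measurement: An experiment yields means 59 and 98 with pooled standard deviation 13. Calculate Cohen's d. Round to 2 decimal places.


Cohen's d = (M1 - M2) / S_pooled
= (59 - 98) / 13
= -39 / 13
= -3.00


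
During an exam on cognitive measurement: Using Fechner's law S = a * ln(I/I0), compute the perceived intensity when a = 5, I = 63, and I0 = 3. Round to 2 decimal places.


S = 5 * ln(63/3)
I/I0 = 21.0
ln(21.0) = 3.0445
S = 5 * 3.0445
= 15.22


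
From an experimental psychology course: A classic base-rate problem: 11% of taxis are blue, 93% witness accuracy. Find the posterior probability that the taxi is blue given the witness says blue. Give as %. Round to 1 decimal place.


P(blue | says blue) = P(says blue | blue)*P(blue) / [P(says blue | blue)*P(blue) + P(says blue | not blue)*P(not blue)]
Numerator = 0.93 * 0.11 = 0.1023
False identification = 0.07 * 0.89 = 0.0623
P = 0.1023 / (0.1023 + 0.0623)
= 0.1023 / 0.1646
As percentage = 62.2


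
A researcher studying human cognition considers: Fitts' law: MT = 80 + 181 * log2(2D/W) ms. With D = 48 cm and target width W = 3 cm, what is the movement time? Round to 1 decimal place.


MT = 80 + 181 * log2(2*48/3)
2D/W = 32.0
log2(32.0) = 5.0
MT = 80 + 181 * 5.0
= 985.0 ms


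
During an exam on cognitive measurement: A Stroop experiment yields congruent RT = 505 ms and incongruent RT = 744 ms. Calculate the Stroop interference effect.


Stroop effect = RT(incongruent) - RT(congruent)
= 744 - 505
= 239 ms


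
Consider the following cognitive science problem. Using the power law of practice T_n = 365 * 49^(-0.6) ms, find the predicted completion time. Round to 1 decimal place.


T_n = 365 * 49^(-0.6)
49^(-0.6) = 0.096802
T_n = 365 * 0.096802
= 35.3 ms
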